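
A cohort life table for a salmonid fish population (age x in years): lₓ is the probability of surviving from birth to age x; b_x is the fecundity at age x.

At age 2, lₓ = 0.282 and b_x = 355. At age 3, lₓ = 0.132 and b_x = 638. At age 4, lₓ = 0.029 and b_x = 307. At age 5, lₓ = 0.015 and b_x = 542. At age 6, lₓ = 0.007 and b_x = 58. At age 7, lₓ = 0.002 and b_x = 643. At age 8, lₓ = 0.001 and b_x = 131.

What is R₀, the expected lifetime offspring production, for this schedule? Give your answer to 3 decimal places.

203.182

R₀ = Σ lₓ b_x:
  age 2: 0.282 × 355 = 100.1100
  age 3: 0.132 × 638 = 84.2160
  age 4: 0.029 × 307 = 8.9030
  age 5: 0.015 × 542 = 8.1300
  age 6: 0.007 × 58 = 0.4060
  age 7: 0.002 × 643 = 1.2860
  age 8: 0.001 × 131 = 0.1310
R₀ = 100.1100 + 84.2160 + 8.9030 + 8.1300 + 0.4060 + 1.2860 + 0.1310 = 203.1820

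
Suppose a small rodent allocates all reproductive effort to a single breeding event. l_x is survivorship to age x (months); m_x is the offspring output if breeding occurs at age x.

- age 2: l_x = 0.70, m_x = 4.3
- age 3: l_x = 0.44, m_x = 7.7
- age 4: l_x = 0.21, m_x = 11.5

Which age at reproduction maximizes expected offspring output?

3

Expected offspring if breeding at age x = l_x × m_x:
  age 2: 0.70 × 4.3 = 3.010
  age 3: 0.44 × 7.7 = 3.388
  age 4: 0.21 × 11.5 = 2.415
Maximum at age 3 (3.388).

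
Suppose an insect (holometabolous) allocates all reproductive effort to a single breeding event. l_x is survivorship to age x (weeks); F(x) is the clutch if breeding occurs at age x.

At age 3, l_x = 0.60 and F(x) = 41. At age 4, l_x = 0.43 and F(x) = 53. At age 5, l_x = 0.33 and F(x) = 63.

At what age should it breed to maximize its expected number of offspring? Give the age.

3

Expected offspring if breeding at age x = l_x × F(x):
  age 3: 0.60 × 41 = 24.600
  age 4: 0.43 × 53 = 22.790
  age 5: 0.33 × 63 = 20.790
Maximum at age 3 (24.600).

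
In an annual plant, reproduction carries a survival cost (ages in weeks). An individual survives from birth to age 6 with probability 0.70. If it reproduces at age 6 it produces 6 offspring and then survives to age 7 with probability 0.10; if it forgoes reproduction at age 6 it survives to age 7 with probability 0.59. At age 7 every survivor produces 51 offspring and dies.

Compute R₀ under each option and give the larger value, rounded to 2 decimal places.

breed at age 6: R₀ = 0.70 × (6 + 0.10 × 51) = 0.70 × 11.1000 = 7.7700
delay to age 7: R₀ = 0.70 × (0.59 × 51) = 0.70 × 30.0900 = 21.0630
Higher: delay to age 7 (21.0630).

21.06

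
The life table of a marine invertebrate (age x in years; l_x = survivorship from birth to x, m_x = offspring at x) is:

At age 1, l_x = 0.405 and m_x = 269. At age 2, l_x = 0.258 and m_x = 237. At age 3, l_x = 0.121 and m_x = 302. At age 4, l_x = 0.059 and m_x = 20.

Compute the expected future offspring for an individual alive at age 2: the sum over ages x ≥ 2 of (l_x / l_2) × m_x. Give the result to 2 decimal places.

383.21

l_2 = 0.258. Conditional survival from age 2 to x is l_x / l_2.
  x=2: (0.258/0.258) × 237 = 237.0000
  x=3: (0.121/0.258) × 302 = 141.6357
  x=4: (0.059/0.258) × 20 = 4.5736
Sum = 237.0000 + 141.6357 + 4.5736 = 383.2093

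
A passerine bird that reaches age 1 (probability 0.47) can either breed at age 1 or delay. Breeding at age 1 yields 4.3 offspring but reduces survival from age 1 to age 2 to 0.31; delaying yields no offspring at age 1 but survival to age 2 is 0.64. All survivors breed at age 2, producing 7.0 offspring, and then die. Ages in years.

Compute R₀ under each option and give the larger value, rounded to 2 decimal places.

3.04

breed at age 1: R₀ = 0.47 × (4.3 + 0.31 × 7.0) = 0.47 × 6.4700 = 3.0409
delay to age 2: R₀ = 0.47 × (0.64 × 7.0) = 0.47 × 4.4800 = 2.1056
Higher: breed at age 1 (3.0409).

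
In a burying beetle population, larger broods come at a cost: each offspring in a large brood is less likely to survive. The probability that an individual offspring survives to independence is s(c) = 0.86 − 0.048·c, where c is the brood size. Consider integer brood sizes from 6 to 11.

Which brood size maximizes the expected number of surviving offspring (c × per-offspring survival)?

Expected surviving offspring = c × s(c):
  c=6: 6 × 0.572 = 3.432
  c=7: 7 × 0.524 = 3.668
  c=8: 8 × 0.476 = 3.808
  c=9: 9 × 0.428 = 3.852
  c=10: 10 × 0.380 = 3.800
  c=11: 11 × 0.332 = 3.652
Maximum at c = 9 (3.852 surviving offspring).

9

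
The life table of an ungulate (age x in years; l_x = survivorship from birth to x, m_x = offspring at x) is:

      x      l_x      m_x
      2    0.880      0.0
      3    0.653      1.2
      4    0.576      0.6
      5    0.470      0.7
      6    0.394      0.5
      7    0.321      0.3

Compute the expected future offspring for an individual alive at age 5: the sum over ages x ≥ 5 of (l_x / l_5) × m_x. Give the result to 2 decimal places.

l_5 = 0.470. Conditional survival from age 5 to x is l_x / l_5.
  x=5: (0.470/0.470) × 0.7 = 0.7000
  x=6: (0.394/0.470) × 0.5 = 0.4191
  x=7: (0.321/0.470) × 0.3 = 0.2049
Sum = 0.7000 + 0.4191 + 0.2049 = 1.3240

1.32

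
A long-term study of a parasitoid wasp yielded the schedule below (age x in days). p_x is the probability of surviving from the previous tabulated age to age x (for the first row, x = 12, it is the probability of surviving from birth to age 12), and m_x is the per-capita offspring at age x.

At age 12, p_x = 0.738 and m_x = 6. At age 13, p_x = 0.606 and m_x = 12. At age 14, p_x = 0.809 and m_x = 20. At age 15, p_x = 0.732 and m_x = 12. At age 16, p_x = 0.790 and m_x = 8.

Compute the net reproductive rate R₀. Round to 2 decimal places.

21.88

Survivorship from birth: l_x = p_12·p_13·…·p_x.
  l_12 = 0.73800
  l_13 = 0.44723
  l_14 = 0.36181
  l_15 = 0.26484
  l_16 = 0.20923
R₀ = Σ l_x m_x:
  age 12: 0.73800 × 6 = 4.4280
  age 13: 0.44723 × 12 = 5.3668
  age 14: 0.36181 × 20 = 7.2362
  age 15: 0.26484 × 12 = 3.1781
  age 16: 0.20923 × 8 = 1.6738
R₀ = 4.4280 + 5.3668 + 7.2362 + 3.1781 + 1.6738 = 21.8829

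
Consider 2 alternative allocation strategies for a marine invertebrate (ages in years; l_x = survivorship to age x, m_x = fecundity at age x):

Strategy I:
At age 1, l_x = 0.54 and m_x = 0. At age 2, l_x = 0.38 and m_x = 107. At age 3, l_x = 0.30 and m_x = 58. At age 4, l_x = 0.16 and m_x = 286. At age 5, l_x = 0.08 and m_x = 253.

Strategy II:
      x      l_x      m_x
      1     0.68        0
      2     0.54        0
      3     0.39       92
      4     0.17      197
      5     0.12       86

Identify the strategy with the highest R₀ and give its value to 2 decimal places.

Strategy I: R₀ = 0.54×0 + 0.38×107 + 0.30×58 + 0.16×286 + 0.08×253 = 124.0600
Strategy II: R₀ = 0.68×0 + 0.54×0 + 0.39×92 + 0.17×197 + 0.12×86 = 79.6900
Highest R₀: strategy I with 124.0600.

124.06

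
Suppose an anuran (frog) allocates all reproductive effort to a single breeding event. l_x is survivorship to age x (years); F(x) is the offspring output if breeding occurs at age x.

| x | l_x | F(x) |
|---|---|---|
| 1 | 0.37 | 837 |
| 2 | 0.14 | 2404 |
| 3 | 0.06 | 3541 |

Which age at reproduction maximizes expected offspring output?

2

Expected offspring if breeding at age x = l_x × F(x):
  age 1: 0.37 × 837 = 309.690
  age 2: 0.14 × 2404 = 336.560
  age 3: 0.06 × 3541 = 212.460
Maximum at age 2 (336.560).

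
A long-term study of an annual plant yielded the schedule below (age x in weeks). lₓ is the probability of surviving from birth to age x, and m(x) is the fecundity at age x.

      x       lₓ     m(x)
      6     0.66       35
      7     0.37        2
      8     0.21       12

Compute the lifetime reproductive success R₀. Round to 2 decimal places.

R₀ = Σ lₓ m(x):
  age 6: 0.66 × 35 = 23.1000
  age 7: 0.37 × 2 = 0.7400
  age 8: 0.21 × 12 = 2.5200
R₀ = 23.1000 + 0.7400 + 2.5200 = 26.3600

26.36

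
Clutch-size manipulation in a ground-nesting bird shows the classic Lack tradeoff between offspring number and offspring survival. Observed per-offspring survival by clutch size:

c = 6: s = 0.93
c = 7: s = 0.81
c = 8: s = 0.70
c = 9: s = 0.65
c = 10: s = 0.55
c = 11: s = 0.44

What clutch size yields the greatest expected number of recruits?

Expected recruits = c × s(c):
  c=6: 6 × 0.93 = 5.580
  c=7: 7 × 0.81 = 5.670
  c=8: 8 × 0.70 = 5.600
  c=9: 9 × 0.65 = 5.850
  c=10: 10 × 0.55 = 5.500
  c=11: 11 × 0.44 = 4.840
Maximum at c = 9 (5.850 recruits).

9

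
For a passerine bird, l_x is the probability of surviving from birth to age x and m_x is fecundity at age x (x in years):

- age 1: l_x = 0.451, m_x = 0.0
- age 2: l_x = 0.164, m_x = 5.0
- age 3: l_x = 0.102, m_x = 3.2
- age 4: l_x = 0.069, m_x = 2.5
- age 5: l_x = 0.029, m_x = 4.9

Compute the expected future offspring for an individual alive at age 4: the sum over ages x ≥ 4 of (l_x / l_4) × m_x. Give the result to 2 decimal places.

4.56

l_4 = 0.069. Conditional survival from age 4 to x is l_x / l_4.
  x=4: (0.069/0.069) × 2.5 = 2.5000
  x=5: (0.029/0.069) × 4.9 = 2.0594
Sum = 2.5000 + 2.0594 = 4.5594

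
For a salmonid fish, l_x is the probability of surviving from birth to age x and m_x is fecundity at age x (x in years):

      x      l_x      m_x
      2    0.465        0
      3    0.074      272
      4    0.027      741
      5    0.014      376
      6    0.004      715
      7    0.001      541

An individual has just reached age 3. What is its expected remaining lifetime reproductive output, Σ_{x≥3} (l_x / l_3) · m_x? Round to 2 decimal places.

659.46

l_3 = 0.074. Conditional survival from age 3 to x is l_x / l_3.
  x=3: (0.074/0.074) × 272 = 272.0000
  x=4: (0.027/0.074) × 741 = 270.3649
  x=5: (0.014/0.074) × 376 = 71.1351
  x=6: (0.004/0.074) × 715 = 38.6486
  x=7: (0.001/0.074) × 541 = 7.3108
Sum = 272.0000 + 270.3649 + 71.1351 + 38.6486 + 7.3108 = 659.4595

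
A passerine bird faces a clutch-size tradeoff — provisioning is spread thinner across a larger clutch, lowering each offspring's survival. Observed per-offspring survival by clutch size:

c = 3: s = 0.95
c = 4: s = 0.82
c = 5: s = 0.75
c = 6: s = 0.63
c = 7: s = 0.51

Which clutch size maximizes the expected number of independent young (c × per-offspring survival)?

6

Expected independent young = c × s(c):
  c=3: 3 × 0.95 = 2.850
  c=4: 4 × 0.82 = 3.280
  c=5: 5 × 0.75 = 3.750
  c=6: 6 × 0.63 = 3.780
  c=7: 7 × 0.51 = 3.570
Maximum at c = 6 (3.780 independent young).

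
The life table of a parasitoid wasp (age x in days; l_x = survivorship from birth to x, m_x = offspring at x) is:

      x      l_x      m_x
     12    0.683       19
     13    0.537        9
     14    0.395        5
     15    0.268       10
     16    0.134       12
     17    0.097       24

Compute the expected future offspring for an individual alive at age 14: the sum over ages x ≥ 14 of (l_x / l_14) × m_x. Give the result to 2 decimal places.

21.75

l_14 = 0.395. Conditional survival from age 14 to x is l_x / l_14.
  x=14: (0.395/0.395) × 5 = 5.0000
  x=15: (0.268/0.395) × 10 = 6.7848
  x=16: (0.134/0.395) × 12 = 4.0709
  x=17: (0.097/0.395) × 24 = 5.8937
Sum = 5.0000 + 6.7848 + 4.0709 + 5.8937 = 21.7494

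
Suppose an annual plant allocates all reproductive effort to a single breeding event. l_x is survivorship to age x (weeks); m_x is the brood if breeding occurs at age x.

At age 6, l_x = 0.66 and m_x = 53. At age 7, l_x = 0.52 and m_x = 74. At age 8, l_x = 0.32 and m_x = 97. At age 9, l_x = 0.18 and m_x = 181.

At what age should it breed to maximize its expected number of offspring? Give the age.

Expected offspring if breeding at age x = l_x × m_x:
  age 6: 0.66 × 53 = 34.980
  age 7: 0.52 × 74 = 38.480
  age 8: 0.32 × 97 = 31.040
  age 9: 0.18 × 181 = 32.580
Maximum at age 7 (38.480).

7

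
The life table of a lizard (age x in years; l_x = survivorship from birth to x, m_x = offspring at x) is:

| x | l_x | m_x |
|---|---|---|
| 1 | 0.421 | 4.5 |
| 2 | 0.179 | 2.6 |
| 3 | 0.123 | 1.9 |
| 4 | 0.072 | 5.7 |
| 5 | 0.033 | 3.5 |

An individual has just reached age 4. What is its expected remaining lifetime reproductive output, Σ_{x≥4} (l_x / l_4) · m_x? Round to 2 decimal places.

7.30

l_4 = 0.072. Conditional survival from age 4 to x is l_x / l_4.
  x=4: (0.072/0.072) × 5.7 = 5.7000
  x=5: (0.033/0.072) × 3.5 = 1.6042
Sum = 5.7000 + 1.6042 = 7.3042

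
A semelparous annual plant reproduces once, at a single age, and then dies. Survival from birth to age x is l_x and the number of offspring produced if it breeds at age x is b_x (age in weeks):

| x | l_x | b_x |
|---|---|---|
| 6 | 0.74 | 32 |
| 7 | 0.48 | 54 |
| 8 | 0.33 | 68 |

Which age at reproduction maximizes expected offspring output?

7

Expected offspring if breeding at age x = l_x × b_x:
  age 6: 0.74 × 32 = 23.680
  age 7: 0.48 × 54 = 25.920
  age 8: 0.33 × 68 = 22.440
Maximum at age 7 (25.920).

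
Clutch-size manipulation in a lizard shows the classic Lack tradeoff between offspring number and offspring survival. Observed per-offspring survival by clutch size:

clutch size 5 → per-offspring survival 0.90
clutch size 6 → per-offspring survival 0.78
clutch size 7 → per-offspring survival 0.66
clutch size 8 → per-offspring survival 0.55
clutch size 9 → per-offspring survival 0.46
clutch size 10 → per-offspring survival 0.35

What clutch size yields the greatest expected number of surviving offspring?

Expected surviving offspring = c × s(c):
  c=5: 5 × 0.90 = 4.500
  c=6: 6 × 0.78 = 4.680
  c=7: 7 × 0.66 = 4.620
  c=8: 8 × 0.55 = 4.400
  c=9: 9 × 0.46 = 4.140
  c=10: 10 × 0.35 = 3.500
Maximum at c = 6 (4.680 surviving offspring).

6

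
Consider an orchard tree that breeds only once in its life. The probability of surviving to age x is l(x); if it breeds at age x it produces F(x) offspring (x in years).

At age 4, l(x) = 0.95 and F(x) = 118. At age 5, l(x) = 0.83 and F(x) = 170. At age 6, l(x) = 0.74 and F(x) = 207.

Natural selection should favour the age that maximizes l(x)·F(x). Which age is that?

6

Expected offspring if breeding at age x = l(x) × F(x):
  age 4: 0.95 × 118 = 112.100
  age 5: 0.83 × 170 = 141.100
  age 6: 0.74 × 207 = 153.180
Maximum at age 6 (153.180).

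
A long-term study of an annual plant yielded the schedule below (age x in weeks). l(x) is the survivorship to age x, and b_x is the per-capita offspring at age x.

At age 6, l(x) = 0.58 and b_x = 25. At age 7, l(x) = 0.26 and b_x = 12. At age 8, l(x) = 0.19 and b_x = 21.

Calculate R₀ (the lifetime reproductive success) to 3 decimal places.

21.610

R₀ = Σ l(x) b_x:
  age 6: 0.58 × 25 = 14.5000
  age 7: 0.26 × 12 = 3.1200
  age 8: 0.19 × 21 = 3.9900
R₀ = 14.5000 + 3.1200 + 3.9900 = 21.6100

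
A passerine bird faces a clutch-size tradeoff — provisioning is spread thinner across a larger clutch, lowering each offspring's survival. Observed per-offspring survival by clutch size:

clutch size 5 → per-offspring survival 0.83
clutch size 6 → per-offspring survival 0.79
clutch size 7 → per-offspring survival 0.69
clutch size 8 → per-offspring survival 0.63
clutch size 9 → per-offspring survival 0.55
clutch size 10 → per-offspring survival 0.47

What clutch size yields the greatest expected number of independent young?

8

Expected independent young = c × s(c):
  c=5: 5 × 0.83 = 4.150
  c=6: 6 × 0.79 = 4.740
  c=7: 7 × 0.69 = 4.830
  c=8: 8 × 0.63 = 5.040
  c=9: 9 × 0.55 = 4.950
  c=10: 10 × 0.47 = 4.700
Maximum at c = 8 (5.040 independent young).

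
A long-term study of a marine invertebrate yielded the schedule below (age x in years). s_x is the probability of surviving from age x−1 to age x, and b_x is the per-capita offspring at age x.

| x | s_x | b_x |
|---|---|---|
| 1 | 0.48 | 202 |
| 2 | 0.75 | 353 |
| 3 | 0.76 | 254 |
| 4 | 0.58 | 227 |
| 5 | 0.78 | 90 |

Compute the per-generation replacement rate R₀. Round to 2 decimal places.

Survivorship from birth: l_x = s_1·s_2·…·s_x.
  l_1 = 0.48000
  l_2 = 0.36000
  l_3 = 0.27360
  l_4 = 0.15869
  l_5 = 0.12378
R₀ = Σ l_x b_x:
  age 1: 0.48000 × 202 = 96.9600
  age 2: 0.36000 × 353 = 127.0800
  age 3: 0.27360 × 254 = 69.4944
  age 4: 0.15869 × 227 = 36.0226
  age 5: 0.12378 × 90 = 11.1402
R₀ = 96.9600 + 127.0800 + 69.4944 + 36.0226 + 11.1402 = 340.6972

340.70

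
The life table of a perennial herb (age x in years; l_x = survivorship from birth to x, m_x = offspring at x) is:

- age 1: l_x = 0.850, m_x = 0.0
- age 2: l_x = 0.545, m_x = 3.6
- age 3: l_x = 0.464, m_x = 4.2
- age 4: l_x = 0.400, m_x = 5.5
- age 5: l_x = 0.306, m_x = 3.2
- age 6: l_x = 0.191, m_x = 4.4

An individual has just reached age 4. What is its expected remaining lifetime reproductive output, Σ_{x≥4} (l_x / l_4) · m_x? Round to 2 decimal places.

l_4 = 0.400. Conditional survival from age 4 to x is l_x / l_4.
  x=4: (0.400/0.400) × 5.5 = 5.5000
  x=5: (0.306/0.400) × 3.2 = 2.4480
  x=6: (0.191/0.400) × 4.4 = 2.1010
Sum = 5.5000 + 2.4480 + 2.1010 = 10.0490

10.05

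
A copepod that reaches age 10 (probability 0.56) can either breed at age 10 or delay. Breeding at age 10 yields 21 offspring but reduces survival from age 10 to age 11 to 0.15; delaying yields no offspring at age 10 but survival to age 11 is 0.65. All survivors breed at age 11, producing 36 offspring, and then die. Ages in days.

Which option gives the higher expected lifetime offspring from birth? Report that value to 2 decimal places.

14.78

breed at age 10: R₀ = 0.56 × (21 + 0.15 × 36) = 0.56 × 26.4000 = 14.7840
delay to age 11: R₀ = 0.56 × (0.65 × 36) = 0.56 × 23.4000 = 13.1040
Higher: breed at age 10 (14.7840).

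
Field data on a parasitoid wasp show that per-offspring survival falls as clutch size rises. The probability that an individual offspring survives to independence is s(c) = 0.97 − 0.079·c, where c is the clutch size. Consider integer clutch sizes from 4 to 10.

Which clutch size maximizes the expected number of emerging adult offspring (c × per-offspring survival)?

Expected emerging adult offspring = c × s(c):
  c=4: 4 × 0.654 = 2.616
  c=5: 5 × 0.575 = 2.875
  c=6: 6 × 0.496 = 2.976
  c=7: 7 × 0.417 = 2.919
  c=8: 8 × 0.338 = 2.704
  c=9: 9 × 0.259 = 2.331
  c=10: 10 × 0.180 = 1.800
Maximum at c = 6 (2.976 emerging adult offspring).

6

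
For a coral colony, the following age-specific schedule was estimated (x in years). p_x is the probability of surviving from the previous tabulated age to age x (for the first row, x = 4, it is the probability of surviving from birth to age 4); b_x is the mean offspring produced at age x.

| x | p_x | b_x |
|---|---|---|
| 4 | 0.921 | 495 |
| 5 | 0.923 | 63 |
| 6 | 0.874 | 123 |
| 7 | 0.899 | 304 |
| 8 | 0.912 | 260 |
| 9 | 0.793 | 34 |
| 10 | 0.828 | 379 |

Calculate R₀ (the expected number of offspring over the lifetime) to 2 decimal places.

1130.28

Survivorship from birth: l_x = p_4·p_5·…·p_x.
  l_4 = 0.92100
  l_5 = 0.85008
  l_6 = 0.74297
  l_7 = 0.66793
  l_8 = 0.60915
  l_9 = 0.48306
  l_10 = 0.39997
R₀ = Σ l_x b_x:
  age 4: 0.92100 × 495 = 455.8950
  age 5: 0.85008 × 63 = 53.5550
  age 6: 0.74297 × 123 = 91.3853
  age 7: 0.66793 × 304 = 203.0507
  age 8: 0.60915 × 260 = 158.3790
  age 9: 0.48306 × 34 = 16.4240
  age 10: 0.39997 × 379 = 151.5886
R₀ = 455.8950 + 53.5550 + 91.3853 + 203.0507 + 158.3790 + 16.4240 + 151.5886 = 1130.2777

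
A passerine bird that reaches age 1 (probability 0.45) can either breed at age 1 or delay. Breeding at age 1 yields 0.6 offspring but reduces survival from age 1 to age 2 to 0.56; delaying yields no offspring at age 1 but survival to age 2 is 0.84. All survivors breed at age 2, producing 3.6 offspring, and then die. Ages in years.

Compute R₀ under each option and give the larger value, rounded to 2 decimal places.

breed at age 1: R₀ = 0.45 × (0.6 + 0.56 × 3.6) = 0.45 × 2.6160 = 1.1772
delay to age 2: R₀ = 0.45 × (0.84 × 3.6) = 0.45 × 3.0240 = 1.3608
Higher: delay to age 2 (1.3608).

1.36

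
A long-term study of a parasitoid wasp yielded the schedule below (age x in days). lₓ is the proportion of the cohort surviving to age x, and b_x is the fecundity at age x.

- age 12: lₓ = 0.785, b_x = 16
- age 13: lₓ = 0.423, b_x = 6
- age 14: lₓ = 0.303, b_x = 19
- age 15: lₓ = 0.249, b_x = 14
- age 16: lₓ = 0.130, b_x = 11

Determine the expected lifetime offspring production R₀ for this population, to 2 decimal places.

25.77

R₀ = Σ lₓ b_x:
  age 12: 0.785 × 16 = 12.5600
  age 13: 0.423 × 6 = 2.5380
  age 14: 0.303 × 19 = 5.7570
  age 15: 0.249 × 14 = 3.4860
  age 16: 0.130 × 11 = 1.4300
R₀ = 12.5600 + 2.5380 + 5.7570 + 3.4860 + 1.4300 = 25.7710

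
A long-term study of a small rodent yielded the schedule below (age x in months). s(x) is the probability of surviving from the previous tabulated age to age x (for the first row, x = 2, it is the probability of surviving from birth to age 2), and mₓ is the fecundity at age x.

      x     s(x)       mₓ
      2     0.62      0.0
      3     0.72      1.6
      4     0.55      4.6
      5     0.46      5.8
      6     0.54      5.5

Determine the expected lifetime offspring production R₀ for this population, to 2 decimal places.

Survivorship from birth: l_x = s_2·s_3·…·s_x.
  l_2 = 0.62000
  l_3 = 0.44640
  l_4 = 0.24552
  l_5 = 0.11294
  l_6 = 0.06099
R₀ = Σ l_x mₓ:
  age 2: 0.62000 × 0.0 = 0.0000
  age 3: 0.44640 × 1.6 = 0.7142
  age 4: 0.24552 × 4.6 = 1.1294
  age 5: 0.11294 × 5.8 = 0.6551
  age 6: 0.06099 × 5.5 = 0.3354
R₀ = 0.0000 + 0.7142 + 1.1294 + 0.6551 + 0.3354 = 2.8341

2.83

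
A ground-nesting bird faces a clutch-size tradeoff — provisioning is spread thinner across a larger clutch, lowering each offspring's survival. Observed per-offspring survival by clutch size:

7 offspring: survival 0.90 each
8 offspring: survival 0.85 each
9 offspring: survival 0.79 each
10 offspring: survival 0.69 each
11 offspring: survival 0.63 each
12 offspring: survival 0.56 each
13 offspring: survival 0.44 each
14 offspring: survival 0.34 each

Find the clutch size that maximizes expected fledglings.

Expected fledglings = c × s(c):
  c=7: 7 × 0.90 = 6.300
  c=8: 8 × 0.85 = 6.800
  c=9: 9 × 0.79 = 7.110
  c=10: 10 × 0.69 = 6.900
  c=11: 11 × 0.63 = 6.930
  c=12: 12 × 0.56 = 6.720
  c=13: 13 × 0.44 = 5.720
  c=14: 14 × 0.34 = 4.760
Maximum at c = 9 (7.110 fledglings).

9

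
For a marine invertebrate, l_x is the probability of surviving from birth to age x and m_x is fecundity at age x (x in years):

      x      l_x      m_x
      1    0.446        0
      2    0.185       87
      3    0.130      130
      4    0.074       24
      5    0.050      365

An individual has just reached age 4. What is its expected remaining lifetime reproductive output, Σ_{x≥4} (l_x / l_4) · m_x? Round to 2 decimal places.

270.62

l_4 = 0.074. Conditional survival from age 4 to x is l_x / l_4.
  x=4: (0.074/0.074) × 24 = 24.0000
  x=5: (0.050/0.074) × 365 = 246.6216
Sum = 24.0000 + 246.6216 = 270.6216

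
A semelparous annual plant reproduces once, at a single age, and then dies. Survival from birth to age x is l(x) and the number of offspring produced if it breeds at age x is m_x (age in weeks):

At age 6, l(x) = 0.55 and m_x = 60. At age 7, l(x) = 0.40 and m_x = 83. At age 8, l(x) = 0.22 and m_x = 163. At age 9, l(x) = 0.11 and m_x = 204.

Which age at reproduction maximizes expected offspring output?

8

Expected offspring if breeding at age x = l(x) × m_x:
  age 6: 0.55 × 60 = 33.000
  age 7: 0.40 × 83 = 33.200
  age 8: 0.22 × 163 = 35.860
  age 9: 0.11 × 204 = 22.440
Maximum at age 8 (35.860).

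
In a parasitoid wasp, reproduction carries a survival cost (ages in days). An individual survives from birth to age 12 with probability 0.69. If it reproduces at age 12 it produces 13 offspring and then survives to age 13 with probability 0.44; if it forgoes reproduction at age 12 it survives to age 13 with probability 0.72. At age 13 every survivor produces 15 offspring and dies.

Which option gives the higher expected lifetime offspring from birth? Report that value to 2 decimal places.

breed at age 12: R₀ = 0.69 × (13 + 0.44 × 15) = 0.69 × 19.6000 = 13.5240
delay to age 13: R₀ = 0.69 × (0.72 × 15) = 0.69 × 10.8000 = 7.4520
Higher: breed at age 12 (13.5240).

13.52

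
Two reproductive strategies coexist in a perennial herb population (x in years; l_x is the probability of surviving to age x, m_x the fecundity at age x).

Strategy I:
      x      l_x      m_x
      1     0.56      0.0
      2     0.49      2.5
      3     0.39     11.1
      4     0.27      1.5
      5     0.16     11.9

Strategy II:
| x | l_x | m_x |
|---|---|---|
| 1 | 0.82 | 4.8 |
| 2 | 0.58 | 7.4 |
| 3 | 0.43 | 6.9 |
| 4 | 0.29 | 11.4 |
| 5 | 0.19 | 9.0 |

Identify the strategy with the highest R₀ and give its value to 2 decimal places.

16.21

Strategy I: R₀ = 0.56×0.0 + 0.49×2.5 + 0.39×11.1 + 0.27×1.5 + 0.16×11.9 = 7.8630
Strategy II: R₀ = 0.82×4.8 + 0.58×7.4 + 0.43×6.9 + 0.29×11.4 + 0.19×9.0 = 16.2110
Highest R₀: strategy II with 16.2110.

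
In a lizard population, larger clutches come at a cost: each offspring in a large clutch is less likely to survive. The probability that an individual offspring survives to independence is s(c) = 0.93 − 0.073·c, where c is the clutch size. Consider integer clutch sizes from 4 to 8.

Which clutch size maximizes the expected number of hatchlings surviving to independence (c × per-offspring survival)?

6

Expected hatchlings surviving to independence = c × s(c):
  c=4: 4 × 0.638 = 2.552
  c=5: 5 × 0.565 = 2.825
  c=6: 6 × 0.492 = 2.952
  c=7: 7 × 0.419 = 2.933
  c=8: 8 × 0.346 = 2.768
Maximum at c = 6 (2.952 hatchlings surviving to independence).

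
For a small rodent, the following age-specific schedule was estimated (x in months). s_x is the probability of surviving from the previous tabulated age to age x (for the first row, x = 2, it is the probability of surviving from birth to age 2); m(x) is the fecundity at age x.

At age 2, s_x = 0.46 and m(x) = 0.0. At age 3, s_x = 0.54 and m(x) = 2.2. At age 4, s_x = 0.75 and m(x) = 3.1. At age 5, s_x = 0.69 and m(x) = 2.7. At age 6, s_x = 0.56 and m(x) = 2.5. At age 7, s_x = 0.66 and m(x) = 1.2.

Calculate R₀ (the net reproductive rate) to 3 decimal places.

1.708

Survivorship from birth: l_x = s_2·s_3·…·s_x.
  l_2 = 0.46000
  l_3 = 0.24840
  l_4 = 0.18630
  l_5 = 0.12855
  l_6 = 0.07199
  l_7 = 0.04751
R₀ = Σ l_x m(x):
  age 2: 0.46000 × 0.0 = 0.0000
  age 3: 0.24840 × 2.2 = 0.5465
  age 4: 0.18630 × 3.1 = 0.5775
  age 5: 0.12855 × 2.7 = 0.3471
  age 6: 0.07199 × 2.5 = 0.1800
  age 7: 0.04751 × 1.2 = 0.0570
R₀ = 0.0000 + 0.5465 + 0.5775 + 0.3471 + 0.1800 + 0.0570 = 1.7081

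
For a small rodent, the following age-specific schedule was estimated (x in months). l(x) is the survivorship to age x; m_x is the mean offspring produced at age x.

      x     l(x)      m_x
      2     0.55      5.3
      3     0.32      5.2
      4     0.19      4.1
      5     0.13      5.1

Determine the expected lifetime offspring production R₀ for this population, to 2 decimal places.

R₀ = Σ l(x) m_x:
  age 2: 0.55 × 5.3 = 2.9150
  age 3: 0.32 × 5.2 = 1.6640
  age 4: 0.19 × 4.1 = 0.7790
  age 5: 0.13 × 5.1 = 0.6630
R₀ = 2.9150 + 1.6640 + 0.7790 + 0.6630 = 6.0210

6.02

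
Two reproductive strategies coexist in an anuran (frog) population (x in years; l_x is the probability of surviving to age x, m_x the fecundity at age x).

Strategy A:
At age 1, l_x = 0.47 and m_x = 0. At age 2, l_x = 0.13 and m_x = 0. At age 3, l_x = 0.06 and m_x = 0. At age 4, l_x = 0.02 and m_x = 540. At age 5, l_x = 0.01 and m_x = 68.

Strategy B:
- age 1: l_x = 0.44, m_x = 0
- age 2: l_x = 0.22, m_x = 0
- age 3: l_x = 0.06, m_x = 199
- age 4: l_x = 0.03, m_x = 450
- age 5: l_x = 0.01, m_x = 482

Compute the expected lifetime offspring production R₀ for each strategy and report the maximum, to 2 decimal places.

Strategy A: R₀ = 0.47×0 + 0.13×0 + 0.06×0 + 0.02×540 + 0.01×68 = 11.4800
Strategy B: R₀ = 0.44×0 + 0.22×0 + 0.06×199 + 0.03×450 + 0.01×482 = 30.2600
Highest R₀: strategy B with 30.2600.

30.26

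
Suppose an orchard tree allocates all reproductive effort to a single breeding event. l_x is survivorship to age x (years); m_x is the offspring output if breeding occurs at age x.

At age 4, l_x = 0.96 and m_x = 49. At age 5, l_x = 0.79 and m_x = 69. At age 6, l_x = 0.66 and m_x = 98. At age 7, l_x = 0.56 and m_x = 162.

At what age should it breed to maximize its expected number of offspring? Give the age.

7

Expected offspring if breeding at age x = l_x × m_x:
  age 4: 0.96 × 49 = 47.040
  age 5: 0.79 × 69 = 54.510
  age 6: 0.66 × 98 = 64.680
  age 7: 0.56 × 162 = 90.720
Maximum at age 7 (90.720).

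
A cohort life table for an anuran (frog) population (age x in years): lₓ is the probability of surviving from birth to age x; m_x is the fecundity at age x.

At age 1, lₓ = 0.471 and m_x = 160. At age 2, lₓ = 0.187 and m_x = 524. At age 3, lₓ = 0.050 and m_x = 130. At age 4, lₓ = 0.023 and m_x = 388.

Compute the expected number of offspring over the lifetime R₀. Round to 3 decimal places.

188.772

R₀ = Σ lₓ m_x:
  age 1: 0.471 × 160 = 75.3600
  age 2: 0.187 × 524 = 97.9880
  age 3: 0.050 × 130 = 6.5000
  age 4: 0.023 × 388 = 8.9240
R₀ = 75.3600 + 97.9880 + 6.5000 + 8.9240 = 188.7720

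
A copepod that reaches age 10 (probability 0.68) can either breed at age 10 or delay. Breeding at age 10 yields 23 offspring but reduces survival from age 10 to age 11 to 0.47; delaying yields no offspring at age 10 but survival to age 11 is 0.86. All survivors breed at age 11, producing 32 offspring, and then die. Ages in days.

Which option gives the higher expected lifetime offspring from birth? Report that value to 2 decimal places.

breed at age 10: R₀ = 0.68 × (23 + 0.47 × 32) = 0.68 × 38.0400 = 25.8672
delay to age 11: R₀ = 0.68 × (0.86 × 32) = 0.68 × 27.5200 = 18.7136
Higher: breed at age 10 (25.8672).

25.87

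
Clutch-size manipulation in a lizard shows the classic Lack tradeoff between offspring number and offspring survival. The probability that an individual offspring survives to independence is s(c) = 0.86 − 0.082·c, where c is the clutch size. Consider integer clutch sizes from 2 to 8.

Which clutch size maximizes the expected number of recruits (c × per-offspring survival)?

Expected recruits = c × s(c):
  c=2: 2 × 0.696 = 1.392
  c=3: 3 × 0.614 = 1.842
  c=4: 4 × 0.532 = 2.128
  c=5: 5 × 0.450 = 2.250
  c=6: 6 × 0.368 = 2.208
  c=7: 7 × 0.286 = 2.002
  c=8: 8 × 0.204 = 1.632
Maximum at c = 5 (2.250 recruits).

5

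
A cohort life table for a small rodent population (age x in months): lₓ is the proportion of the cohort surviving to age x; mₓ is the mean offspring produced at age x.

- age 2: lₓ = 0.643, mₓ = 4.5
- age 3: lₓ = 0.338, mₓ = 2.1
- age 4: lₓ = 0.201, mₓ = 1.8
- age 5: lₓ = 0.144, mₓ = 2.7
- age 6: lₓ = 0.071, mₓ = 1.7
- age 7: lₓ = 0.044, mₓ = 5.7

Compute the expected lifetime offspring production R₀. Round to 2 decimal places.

4.73

R₀ = Σ lₓ mₓ:
  age 2: 0.643 × 4.5 = 2.8935
  age 3: 0.338 × 2.1 = 0.7098
  age 4: 0.201 × 1.8 = 0.3618
  age 5: 0.144 × 2.7 = 0.3888
  age 6: 0.071 × 1.7 = 0.1207
  age 7: 0.044 × 5.7 = 0.2508
R₀ = 2.8935 + 0.7098 + 0.3618 + 0.3888 + 0.1207 + 0.2508 = 4.7254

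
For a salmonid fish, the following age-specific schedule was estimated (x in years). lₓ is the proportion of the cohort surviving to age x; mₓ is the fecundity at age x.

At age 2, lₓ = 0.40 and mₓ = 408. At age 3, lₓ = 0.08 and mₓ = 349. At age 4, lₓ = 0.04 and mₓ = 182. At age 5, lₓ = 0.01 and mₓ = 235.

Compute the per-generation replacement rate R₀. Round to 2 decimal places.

R₀ = Σ lₓ mₓ:
  age 2: 0.40 × 408 = 163.2000
  age 3: 0.08 × 349 = 27.9200
  age 4: 0.04 × 182 = 7.2800
  age 5: 0.01 × 235 = 2.3500
R₀ = 163.2000 + 27.9200 + 7.2800 + 2.3500 = 200.7500

200.75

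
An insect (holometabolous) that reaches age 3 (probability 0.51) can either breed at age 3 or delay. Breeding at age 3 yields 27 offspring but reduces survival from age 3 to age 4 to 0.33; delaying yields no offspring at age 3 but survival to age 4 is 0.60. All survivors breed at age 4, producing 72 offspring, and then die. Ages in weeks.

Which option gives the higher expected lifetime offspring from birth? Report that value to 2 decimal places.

breed at age 3: R₀ = 0.51 × (27 + 0.33 × 72) = 0.51 × 50.7600 = 25.8876
delay to age 4: R₀ = 0.51 × (0.60 × 72) = 0.51 × 43.2000 = 22.0320
Higher: breed at age 3 (25.8876).

25.89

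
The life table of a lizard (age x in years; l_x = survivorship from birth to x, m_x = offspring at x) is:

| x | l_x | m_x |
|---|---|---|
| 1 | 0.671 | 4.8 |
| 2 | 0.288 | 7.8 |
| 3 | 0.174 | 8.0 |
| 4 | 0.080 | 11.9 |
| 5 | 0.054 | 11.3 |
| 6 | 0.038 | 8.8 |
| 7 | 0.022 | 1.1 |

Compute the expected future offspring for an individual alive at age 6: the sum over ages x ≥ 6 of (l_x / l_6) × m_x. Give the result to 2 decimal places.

l_6 = 0.038. Conditional survival from age 6 to x is l_x / l_6.
  x=6: (0.038/0.038) × 8.8 = 8.8000
  x=7: (0.022/0.038) × 1.1 = 0.6368
Sum = 8.8000 + 0.6368 = 9.4368

9.44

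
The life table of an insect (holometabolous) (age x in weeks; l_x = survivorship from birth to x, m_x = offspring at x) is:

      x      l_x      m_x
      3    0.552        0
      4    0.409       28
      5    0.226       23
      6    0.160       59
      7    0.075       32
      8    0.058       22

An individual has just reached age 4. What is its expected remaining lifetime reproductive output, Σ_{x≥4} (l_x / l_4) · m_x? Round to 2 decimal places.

72.78

l_4 = 0.409. Conditional survival from age 4 to x is l_x / l_4.
  x=4: (0.409/0.409) × 28 = 28.0000
  x=5: (0.226/0.409) × 23 = 12.7090
  x=6: (0.160/0.409) × 59 = 23.0807
  x=7: (0.075/0.409) × 32 = 5.8680
  x=8: (0.058/0.409) × 22 = 3.1198
Sum = 28.0000 + 12.7090 + 23.0807 + 5.8680 + 3.1198 = 72.7775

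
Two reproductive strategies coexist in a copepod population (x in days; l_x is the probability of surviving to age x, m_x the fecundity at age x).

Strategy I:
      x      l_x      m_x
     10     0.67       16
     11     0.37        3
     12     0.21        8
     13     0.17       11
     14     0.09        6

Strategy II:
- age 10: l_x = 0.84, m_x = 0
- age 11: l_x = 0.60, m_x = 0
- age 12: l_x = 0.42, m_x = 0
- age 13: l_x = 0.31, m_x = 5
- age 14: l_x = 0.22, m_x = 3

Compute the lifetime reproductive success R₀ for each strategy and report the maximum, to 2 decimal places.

Strategy I: R₀ = 0.67×16 + 0.37×3 + 0.21×8 + 0.17×11 + 0.09×6 = 15.9200
Strategy II: R₀ = 0.84×0 + 0.60×0 + 0.42×0 + 0.31×5 + 0.22×3 = 2.2100
Highest R₀: strategy I with 15.9200.

15.92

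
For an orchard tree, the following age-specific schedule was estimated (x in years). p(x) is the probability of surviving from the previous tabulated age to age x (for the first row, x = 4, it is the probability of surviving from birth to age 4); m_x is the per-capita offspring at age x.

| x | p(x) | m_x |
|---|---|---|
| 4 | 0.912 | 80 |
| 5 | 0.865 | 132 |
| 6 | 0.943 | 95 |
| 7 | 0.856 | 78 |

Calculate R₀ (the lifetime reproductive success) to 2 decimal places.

297.43

Survivorship from birth: l_x = p_4·p_5·…·p_x.
  l_4 = 0.91200
  l_5 = 0.78888
  l_6 = 0.74391
  l_7 = 0.63679
R₀ = Σ l_x m_x:
  age 4: 0.91200 × 80 = 72.9600
  age 5: 0.78888 × 132 = 104.1322
  age 6: 0.74391 × 95 = 70.6714
  age 7: 0.63679 × 78 = 49.6696
R₀ = 72.9600 + 104.1322 + 70.6714 + 49.6696 = 297.4332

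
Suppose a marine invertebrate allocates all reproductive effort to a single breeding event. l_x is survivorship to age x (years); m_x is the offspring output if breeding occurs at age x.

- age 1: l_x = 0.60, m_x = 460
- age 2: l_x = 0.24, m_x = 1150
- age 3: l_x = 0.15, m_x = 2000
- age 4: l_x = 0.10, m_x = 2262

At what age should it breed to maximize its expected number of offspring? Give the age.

3

Expected offspring if breeding at age x = l_x × m_x:
  age 1: 0.60 × 460 = 276.000
  age 2: 0.24 × 1150 = 276.000
  age 3: 0.15 × 2000 = 300.000
  age 4: 0.10 × 2262 = 226.200
Maximum at age 3 (300.000).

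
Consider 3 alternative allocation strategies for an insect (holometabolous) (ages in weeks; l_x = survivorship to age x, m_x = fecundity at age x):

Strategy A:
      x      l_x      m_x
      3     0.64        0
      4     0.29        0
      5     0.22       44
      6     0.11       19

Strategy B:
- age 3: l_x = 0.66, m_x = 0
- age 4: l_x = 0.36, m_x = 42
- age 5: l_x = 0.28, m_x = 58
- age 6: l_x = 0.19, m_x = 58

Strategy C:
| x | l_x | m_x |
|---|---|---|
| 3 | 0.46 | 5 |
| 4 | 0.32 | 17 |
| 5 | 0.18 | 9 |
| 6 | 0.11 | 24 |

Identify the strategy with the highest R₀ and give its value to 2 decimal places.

42.38

Strategy A: R₀ = 0.64×0 + 0.29×0 + 0.22×44 + 0.11×19 = 11.7700
Strategy B: R₀ = 0.66×0 + 0.36×42 + 0.28×58 + 0.19×58 = 42.3800
Strategy C: R₀ = 0.46×5 + 0.32×17 + 0.18×9 + 0.11×24 = 12.0000
Highest R₀: strategy B with 42.3800.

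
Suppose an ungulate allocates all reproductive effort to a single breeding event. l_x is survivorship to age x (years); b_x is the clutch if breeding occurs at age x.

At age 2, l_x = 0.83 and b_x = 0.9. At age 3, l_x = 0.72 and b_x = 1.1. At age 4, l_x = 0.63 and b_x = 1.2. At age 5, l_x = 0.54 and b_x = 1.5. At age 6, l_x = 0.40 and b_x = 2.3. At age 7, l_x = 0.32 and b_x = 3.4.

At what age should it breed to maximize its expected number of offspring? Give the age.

Expected offspring if breeding at age x = l_x × b_x:
  age 2: 0.83 × 0.9 = 0.747
  age 3: 0.72 × 1.1 = 0.792
  age 4: 0.63 × 1.2 = 0.756
  age 5: 0.54 × 1.5 = 0.810
  age 6: 0.40 × 2.3 = 0.920
  age 7: 0.32 × 3.4 = 1.088
Maximum at age 7 (1.088).

7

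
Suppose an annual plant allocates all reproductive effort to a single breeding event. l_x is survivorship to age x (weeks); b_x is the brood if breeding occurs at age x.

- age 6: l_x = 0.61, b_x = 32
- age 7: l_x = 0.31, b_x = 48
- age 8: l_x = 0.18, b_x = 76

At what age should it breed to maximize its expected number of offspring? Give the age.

6

Expected offspring if breeding at age x = l_x × b_x:
  age 6: 0.61 × 32 = 19.520
  age 7: 0.31 × 48 = 14.880
  age 8: 0.18 × 76 = 13.680
Maximum at age 6 (19.520).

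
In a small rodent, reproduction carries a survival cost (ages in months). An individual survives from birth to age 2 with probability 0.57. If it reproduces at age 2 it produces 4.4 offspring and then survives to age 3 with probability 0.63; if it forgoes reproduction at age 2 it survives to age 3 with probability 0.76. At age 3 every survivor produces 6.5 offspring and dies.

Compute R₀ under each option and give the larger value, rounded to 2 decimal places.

breed at age 2: R₀ = 0.57 × (4.4 + 0.63 × 6.5) = 0.57 × 8.4950 = 4.8422
delay to age 3: R₀ = 0.57 × (0.76 × 6.5) = 0.57 × 4.9400 = 2.8158
Higher: breed at age 2 (4.8422).

4.84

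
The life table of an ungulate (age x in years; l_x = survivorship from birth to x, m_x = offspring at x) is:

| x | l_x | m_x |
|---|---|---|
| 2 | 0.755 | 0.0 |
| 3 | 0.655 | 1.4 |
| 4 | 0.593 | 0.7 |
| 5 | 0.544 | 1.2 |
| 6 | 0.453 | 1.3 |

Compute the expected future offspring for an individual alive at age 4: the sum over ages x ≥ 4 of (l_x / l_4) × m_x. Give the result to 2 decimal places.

2.79

l_4 = 0.593. Conditional survival from age 4 to x is l_x / l_4.
  x=4: (0.593/0.593) × 0.7 = 0.7000
  x=5: (0.544/0.593) × 1.2 = 1.1008
  x=6: (0.453/0.593) × 1.3 = 0.9931
Sum = 0.7000 + 1.1008 + 0.9931 = 2.7939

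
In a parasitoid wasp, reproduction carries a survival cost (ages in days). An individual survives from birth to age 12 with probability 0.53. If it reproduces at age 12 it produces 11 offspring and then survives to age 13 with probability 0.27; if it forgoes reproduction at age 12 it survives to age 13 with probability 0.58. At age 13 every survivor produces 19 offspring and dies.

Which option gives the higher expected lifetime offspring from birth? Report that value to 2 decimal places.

breed at age 12: R₀ = 0.53 × (11 + 0.27 × 19) = 0.53 × 16.1300 = 8.5489
delay to age 13: R₀ = 0.53 × (0.58 × 19) = 0.53 × 11.0200 = 5.8406
Higher: breed at age 12 (8.5489).

8.55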